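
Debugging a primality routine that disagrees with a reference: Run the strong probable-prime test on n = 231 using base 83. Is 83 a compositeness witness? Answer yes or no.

no

n − 1 = 230 = 2^1 · 115, so s = 1 and d = 115.
x_0 = 83^115 mod 231 = 230.
x_0 = 230 ≡ −1, so 83 is not a witness.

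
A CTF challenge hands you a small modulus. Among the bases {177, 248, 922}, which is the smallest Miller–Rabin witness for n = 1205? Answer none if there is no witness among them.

248

n − 1 = 1204 = 2^2 · 301, so s = 2 and d = 301.
Base 177: x_0 = 177^301 mod 1205 = 177. x_0 is neither 1 nor 1204, so continue squaring. x_1 = 177^2 mod 1205 = 1204. x_1 ≡ −1, so 177 is not a witness.
Base 248: x_0 = 248^301 mod 1205 = 998. x_0 is neither 1 nor 1204, so continue squaring. x_1 = 998^2 mod 1205 = 674. Reached i = s−1 = 1 without hitting −1: 248 is a Miller–Rabin witness and 1205 is composite.
Base 922: x_0 = 922^301 mod 1205 = 37. x_0 is neither 1 nor 1204, so continue squaring. x_1 = 37^2 mod 1205 = 164. Reached i = s−1 = 1 without hitting −1: 922 is a Miller–Rabin witness and 1205 is composite.
The smallest witness among the given bases is 248.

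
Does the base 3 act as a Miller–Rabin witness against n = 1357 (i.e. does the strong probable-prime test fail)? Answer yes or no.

n − 1 = 1356 = 2^2 · 339, so s = 2 and d = 339.
x_0 = 3^339 mod 1357 = 41.
x_0 is neither 1 nor 1356, so continue squaring.
x_1 = 41^2 mod 1357 = 324.
Reached i = s−1 = 1 without hitting −1: 3 is a Miller–Rabin witness and 1357 is composite.

yes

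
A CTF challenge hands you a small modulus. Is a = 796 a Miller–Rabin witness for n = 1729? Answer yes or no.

n − 1 = 1728 = 2^6 · 27, so s = 6 and d = 27.
x_0 = 796^27 mod 1729 = 1483.
x_0 is neither 1 nor 1728, so continue squaring.
x_1 = 1483^2 mod 1729 = 1.
x_1 = 1 but x_0 ≠ ±1, a nontrivial square root of 1 — 796 is a witness and 1729 is composite.

yes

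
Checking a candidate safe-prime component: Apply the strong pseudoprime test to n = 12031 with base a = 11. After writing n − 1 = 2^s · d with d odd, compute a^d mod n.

9809

n − 1 = 12030 = 2^1 · 6015, so s = 1 and d = 6015.
11^6015 mod 12031 = 9809.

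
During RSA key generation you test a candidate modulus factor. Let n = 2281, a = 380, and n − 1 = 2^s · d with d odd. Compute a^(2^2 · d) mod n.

1

n − 1 = 2280 = 2^3 · 285, so s = 3 and d = 285.
x_0 = 380^285 mod 2281 = 710.
x_1 = 710^2 mod 2281 = 2280.
x_2 = 2280^2 mod 2281 = 1.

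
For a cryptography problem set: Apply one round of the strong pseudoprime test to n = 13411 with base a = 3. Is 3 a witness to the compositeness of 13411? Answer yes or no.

n − 1 = 13410 = 2^1 · 6705, so s = 1 and d = 6705.
x_0 = 3^6705 mod 13411 = 13410.
x_0 = 13410 ≡ −1, so 3 is not a witness.

no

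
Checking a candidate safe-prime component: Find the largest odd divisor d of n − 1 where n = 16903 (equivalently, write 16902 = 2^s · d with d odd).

Halving: 16902 → 8451; 8451 is odd.
So 16902 = 2^1 · 8451.

8451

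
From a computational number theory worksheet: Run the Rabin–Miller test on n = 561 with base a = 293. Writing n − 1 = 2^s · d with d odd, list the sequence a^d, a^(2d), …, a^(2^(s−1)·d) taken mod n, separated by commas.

98, 67, 1, 1

n − 1 = 560 = 2^4 · 35, so s = 4 and d = 35.
x_0 = 293^35 mod 561 = 98.
x_1 = 98^2 mod 561 = 67.
x_2 = 67^2 mod 561 = 1.
x_3 = 1^2 mod 561 = 1.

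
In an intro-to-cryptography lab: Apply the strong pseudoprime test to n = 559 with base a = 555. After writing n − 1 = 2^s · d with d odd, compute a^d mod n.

118

n − 1 = 558 = 2^1 · 279, so s = 1 and d = 279.
555^279 mod 559 = 118.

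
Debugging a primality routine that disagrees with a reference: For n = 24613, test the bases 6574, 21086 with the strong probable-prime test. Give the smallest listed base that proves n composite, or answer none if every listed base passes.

n − 1 = 24612 = 2^2 · 6153, so s = 2 and d = 6153.
Base 6574: x_0 = 6574^6153 mod 24613 = 7471. x_0 is neither 1 nor 24612, so continue squaring. x_1 = 7471^2 mod 24613 = 18170. Reached i = s−1 = 1 without hitting −1: 6574 is a Miller–Rabin witness and 24613 is composite.
Base 21086: x_0 = 21086^6153 mod 24613 = 12713. x_0 is neither 1 nor 24612, so continue squaring. x_1 = 12713^2 mod 24613 = 11411. Reached i = s−1 = 1 without hitting −1: 21086 is a Miller–Rabin witness and 24613 is composite.
The smallest witness among the given bases is 6574.

6574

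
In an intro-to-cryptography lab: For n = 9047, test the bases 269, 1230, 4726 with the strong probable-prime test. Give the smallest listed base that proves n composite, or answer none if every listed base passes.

n − 1 = 9046 = 2^1 · 4523, so s = 1 and d = 4523.
Base 269: x_0 = 269^4523 mod 9047 = 7048. x_0 ∉ {1, 9046} and s = 1, so 269 is a Miller–Rabin witness and 9047 is composite.
Base 1230: x_0 = 1230^4523 mod 9047 = 7768. x_0 ∉ {1, 9046} and s = 1, so 1230 is a Miller–Rabin witness and 9047 is composite.
Base 4726: x_0 = 4726^4523 mod 9047 = 8336. x_0 ∉ {1, 9046} and s = 1, so 4726 is a Miller–Rabin witness and 9047 is composite.
The smallest witness among the given bases is 269.

269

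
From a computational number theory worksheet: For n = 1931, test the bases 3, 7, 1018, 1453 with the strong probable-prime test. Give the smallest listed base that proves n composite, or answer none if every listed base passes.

none

n − 1 = 1930 = 2^1 · 965, so s = 1 and d = 965.
Base 3: x_0 = 3^965 mod 1931 = 1. x_0 = 1, so 3 is not a witness.
Base 7: x_0 = 7^965 mod 1931 = 1. x_0 = 1, so 7 is not a witness.
Base 1018: x_0 = 1018^965 mod 1931 = 1930. x_0 = 1930 ≡ −1, so 1018 is not a witness.
Base 1453: x_0 = 1453^965 mod 1931 = 1. x_0 = 1, so 1453 is not a witness.
No listed base is a witness for 1931.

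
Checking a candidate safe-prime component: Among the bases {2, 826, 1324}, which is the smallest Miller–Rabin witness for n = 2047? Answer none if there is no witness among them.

none

n − 1 = 2046 = 2^1 · 1023, so s = 1 and d = 1023.
Base 2: x_0 = 2^1023 mod 2047 = 1. x_0 = 1, so 2 is not a witness.
Base 826: x_0 = 826^1023 mod 2047 = 2046. x_0 = 2046 ≡ −1, so 826 is not a witness.
Base 1324: x_0 = 1324^1023 mod 2047 = 1. x_0 = 1, so 1324 is not a witness.
No listed base is a witness for 2047.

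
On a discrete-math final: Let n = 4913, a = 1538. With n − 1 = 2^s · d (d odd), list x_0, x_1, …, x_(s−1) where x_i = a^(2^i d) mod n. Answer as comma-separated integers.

3113, 2333, 4198, 273

n − 1 = 4912 = 2^4 · 307, so s = 4 and d = 307.
x_0 = 1538^307 mod 4913 = 3113.
x_1 = 3113^2 mod 4913 = 2333.
x_2 = 2333^2 mod 4913 = 4198.
x_3 = 4198^2 mod 4913 = 273.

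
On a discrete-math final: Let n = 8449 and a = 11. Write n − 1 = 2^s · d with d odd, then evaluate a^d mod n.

470

n − 1 = 8448 = 2^8 · 33, so s = 8 and d = 33.
11^33 mod 8449 = 470.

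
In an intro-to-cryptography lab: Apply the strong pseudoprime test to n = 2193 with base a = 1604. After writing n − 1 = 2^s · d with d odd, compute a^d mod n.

1184

n − 1 = 2192 = 2^4 · 137, so s = 4 and d = 137.
By repeated squaring, 1604^137 ≡ 1184 (mod 2193).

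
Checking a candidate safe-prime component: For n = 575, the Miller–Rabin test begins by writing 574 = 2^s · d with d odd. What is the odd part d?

Halving: 574 → 287; 287 is odd.
So 574 = 2^1 · 287.

287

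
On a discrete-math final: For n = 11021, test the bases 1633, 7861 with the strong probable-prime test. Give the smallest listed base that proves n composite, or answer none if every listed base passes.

1633

n − 1 = 11020 = 2^2 · 2755, so s = 2 and d = 2755.
Base 1633: x_0 = 1633^2755 mod 11021 = 8946. x_0 is neither 1 nor 11020, so continue squaring. x_1 = 8946^2 mod 11021 = 7435. Reached i = s−1 = 1 without hitting −1: 1633 is a Miller–Rabin witness and 11021 is composite.
Base 7861: x_0 = 7861^2755 mod 11021 = 6007. x_0 is neither 1 nor 11020, so continue squaring. x_1 = 6007^2 mod 11021 = 1295. Reached i = s−1 = 1 without hitting −1: 7861 is a Miller–Rabin witness and 11021 is composite.
The smallest witness among the given bases is 1633.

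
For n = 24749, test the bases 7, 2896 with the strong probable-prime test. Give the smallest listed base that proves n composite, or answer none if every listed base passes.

none

n − 1 = 24748 = 2^2 · 6187, so s = 2 and d = 6187.
Base 7: x_0 = 7^6187 mod 24749 = 1. x_0 = 1, so 7 is not a witness.
Base 2896: x_0 = 2896^6187 mod 24749 = 24748. x_0 = 24748 ≡ −1, so 2896 is not a witness.
No listed base is a witness for 24749.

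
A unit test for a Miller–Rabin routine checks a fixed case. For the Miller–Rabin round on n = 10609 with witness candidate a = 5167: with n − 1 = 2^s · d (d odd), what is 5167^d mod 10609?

5666

n − 1 = 10608 = 2^4 · 663, so s = 4 and d = 663.
5167^663 mod 10609 = 5666.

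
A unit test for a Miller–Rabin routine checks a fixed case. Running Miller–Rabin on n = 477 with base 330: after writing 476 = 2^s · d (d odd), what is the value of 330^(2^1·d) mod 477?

n − 1 = 476 = 2^2 · 119, so s = 2 and d = 119.
x_0 = 330^119 mod 477 = 450.
x_1 = 450^2 mod 477 = 252.

252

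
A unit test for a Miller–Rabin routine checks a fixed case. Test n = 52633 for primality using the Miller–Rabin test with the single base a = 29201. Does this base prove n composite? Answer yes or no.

no

n − 1 = 52632 = 2^3 · 6579, so s = 3 and d = 6579.
x_0 = 29201^6579 mod 52633 = 1.
x_0 = 1, so 29201 is not a witness.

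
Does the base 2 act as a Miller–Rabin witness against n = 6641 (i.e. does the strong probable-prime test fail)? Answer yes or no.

n − 1 = 6640 = 2^4 · 415, so s = 4 and d = 415.
x_0 = 2^415 mod 6641 = 5868.
x_0 is neither 1 nor 6640, so continue squaring.
x_1 = 5868^2 mod 6641 = 6480.
x_2 = 6480^2 mod 6641 = 5998.
x_3 = 5998^2 mod 6641 = 1707.
Reached i = s−1 = 3 without hitting −1: 2 is a Miller–Rabin witness and 6641 is composite.

yes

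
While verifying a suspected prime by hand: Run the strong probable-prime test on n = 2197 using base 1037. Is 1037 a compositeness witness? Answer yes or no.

n − 1 = 2196 = 2^2 · 549, so s = 2 and d = 549.
x_0 = 1037^549 mod 2197 = 2196.
x_0 = 2196 ≡ −1, so 1037 is not a witness.

no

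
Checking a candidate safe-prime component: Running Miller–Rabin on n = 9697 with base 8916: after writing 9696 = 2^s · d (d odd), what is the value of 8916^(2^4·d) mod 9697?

n − 1 = 9696 = 2^5 · 303, so s = 5 and d = 303.
By repeated squaring, 8916^303 ≡ 2094 (mod 9697).
x_0 = 2094.
x_1 = 2094^2 mod 9697 = 1792.
x_2 = 1792^2 mod 9697 = 1557.
x_3 = 1557^2 mod 9697 = 9696.
x_4 = 9696^2 mod 9697 = 1.

1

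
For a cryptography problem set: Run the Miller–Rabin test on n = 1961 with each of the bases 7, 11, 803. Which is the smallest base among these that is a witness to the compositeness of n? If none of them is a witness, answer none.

n − 1 = 1960 = 2^3 · 245, so s = 3 and d = 245.
Base 7: x_0 = 7^245 mod 1961 = 1418. x_0 is neither 1 nor 1960, so continue squaring. x_1 = 1418^2 mod 1961 = 699. x_2 = 699^2 mod 1961 = 312. Reached i = s−1 = 2 without hitting −1: 7 is a Miller–Rabin witness and 1961 is composite.
Base 11: x_0 = 11^245 mod 1961 = 1544. x_0 is neither 1 nor 1960, so continue squaring. x_1 = 1544^2 mod 1961 = 1321. x_2 = 1321^2 mod 1961 = 1712. Reached i = s−1 = 2 without hitting −1: 11 is a Miller–Rabin witness and 1961 is composite.
Base 803: x_0 = 803^245 mod 1961 = 1453. x_0 is neither 1 nor 1960, so continue squaring. x_1 = 1453^2 mod 1961 = 1173. x_2 = 1173^2 mod 1961 = 1268. Reached i = s−1 = 2 without hitting −1: 803 is a Miller–Rabin witness and 1961 is composite.
The smallest witness among the given bases is 7.

7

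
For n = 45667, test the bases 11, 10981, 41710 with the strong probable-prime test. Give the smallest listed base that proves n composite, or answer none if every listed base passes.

n − 1 = 45666 = 2^1 · 22833, so s = 1 and d = 22833.
Base 11: x_0 = 11^22833 mod 45667 = 1. x_0 = 1, so 11 is not a witness.
Base 10981: x_0 = 10981^22833 mod 45667 = 45666. x_0 = 45666 ≡ −1, so 10981 is not a witness.
Base 41710: x_0 = 41710^22833 mod 45667 = 1. x_0 = 1, so 41710 is not a witness.
No listed base is a witness for 45667.

none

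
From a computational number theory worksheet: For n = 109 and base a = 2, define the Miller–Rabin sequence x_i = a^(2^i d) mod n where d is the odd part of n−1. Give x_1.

108

n − 1 = 108 = 2^2 · 27, so s = 2 and d = 27.
Repeated squaring mod 109: 2^1 ≡ 2, 2^2 ≡ 4, 2^4 ≡ 16, 2^8 ≡ 38, 2^16 ≡ 27.
27 = 16 + 8 + 2 + 1, so 2^27 ≡ 27·38·4·2 ≡ 33 (mod 109).
x_0 = 33.
x_1 = 33^2 mod 109 = 108.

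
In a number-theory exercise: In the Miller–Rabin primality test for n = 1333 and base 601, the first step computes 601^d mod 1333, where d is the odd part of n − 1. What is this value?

85

n − 1 = 1332 = 2^2 · 333, so s = 2 and d = 333.
Repeated squaring mod 1333: 601^1 ≡ 601, 601^2 ≡ 1291, 601^4 ≡ 431, 601^8 ≡ 474, 601^16 ≡ 732, 601^32 ≡ 1291, 601^64 ≡ 431, 601^128 ≡ 474, 601^256 ≡ 732.
333 = 256 + 64 + 8 + 4 + 1, so 601^333 ≡ 732·431·474·431·601 ≡ 85 (mod 1333).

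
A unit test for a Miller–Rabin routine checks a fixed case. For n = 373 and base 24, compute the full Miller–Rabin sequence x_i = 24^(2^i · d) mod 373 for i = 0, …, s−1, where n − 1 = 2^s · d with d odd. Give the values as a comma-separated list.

n − 1 = 372 = 2^2 · 93, so s = 2 and d = 93.
x_0 = 24^93 mod 373 = 104.
x_1 = 104^2 mod 373 = 372.

104, 372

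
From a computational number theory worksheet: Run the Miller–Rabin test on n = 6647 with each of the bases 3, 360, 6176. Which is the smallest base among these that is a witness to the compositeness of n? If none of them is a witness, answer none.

3

n − 1 = 6646 = 2^1 · 3323, so s = 1 and d = 3323.
Base 3: x_0 = 3^3323 mod 6647 = 670. x_0 ∉ {1, 6646} and s = 1, so 3 is a Miller–Rabin witness and 6647 is composite.
Base 360: x_0 = 360^3323 mod 6647 = 4155. x_0 ∉ {1, 6646} and s = 1, so 360 is a Miller–Rabin witness and 6647 is composite.
Base 6176: x_0 = 6176^3323 mod 6647 = 334. x_0 ∉ {1, 6646} and s = 1, so 6176 is a Miller–Rabin witness and 6647 is composite.
The smallest witness among the given bases is 3.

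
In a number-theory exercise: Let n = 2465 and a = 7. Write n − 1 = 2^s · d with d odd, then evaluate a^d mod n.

n − 1 = 2464 = 2^5 · 77, so s = 5 and d = 77.
7^77 mod 2465 = 2437.

2437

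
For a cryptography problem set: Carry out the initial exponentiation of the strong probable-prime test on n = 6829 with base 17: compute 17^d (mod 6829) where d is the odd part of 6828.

1596

n − 1 = 6828 = 2^2 · 1707, so s = 2 and d = 1707.
17^1707 mod 6829 = 1596.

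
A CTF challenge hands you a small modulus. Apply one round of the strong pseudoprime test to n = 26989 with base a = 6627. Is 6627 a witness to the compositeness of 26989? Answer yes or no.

n − 1 = 26988 = 2^2 · 6747, so s = 2 and d = 6747.
x_0 = 6627^6747 mod 26989 = 4610.
x_0 is neither 1 nor 26988, so continue squaring.
x_1 = 4610^2 mod 26989 = 11757.
Reached i = s−1 = 1 without hitting −1: 6627 is a Miller–Rabin witness and 26989 is composite.

yes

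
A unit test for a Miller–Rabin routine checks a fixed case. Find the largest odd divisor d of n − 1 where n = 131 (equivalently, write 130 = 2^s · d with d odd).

Halving: 130 → 65; 65 is odd.
So 130 = 2^1 · 65.

65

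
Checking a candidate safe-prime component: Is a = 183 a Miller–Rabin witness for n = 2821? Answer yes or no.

no

n − 1 = 2820 = 2^2 · 705, so s = 2 and d = 705.
Repeated squaring mod 2821: 183^1 ≡ 183, 183^2 ≡ 2458, 183^4 ≡ 2003, 183^8 ≡ 547, 183^16 ≡ 183, 183^32 ≡ 2458, 183^64 ≡ 2003, 183^128 ≡ 547, 183^256 ≡ 183, 183^512 ≡ 2458.
705 = 512 + 128 + 64 + 1, so 183^705 ≡ 2458·547·2003·183 ≡ 1 (mod 2821).
x_0 = 183^705 mod 2821 = 1.
x_0 = 1, so 183 is not a witness.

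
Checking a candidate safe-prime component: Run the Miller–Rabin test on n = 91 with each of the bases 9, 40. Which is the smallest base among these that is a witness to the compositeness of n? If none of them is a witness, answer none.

40

n − 1 = 90 = 2^1 · 45, so s = 1 and d = 45.
Base 9: x_0 = 9^45 mod 91 = 1. x_0 = 1, so 9 is not a witness.
Base 40: x_0 = 40^45 mod 91 = 27. x_0 ∉ {1, 90} and s = 1, so 40 is a Miller–Rabin witness and 91 is composite.
The smallest witness among the given bases is 40.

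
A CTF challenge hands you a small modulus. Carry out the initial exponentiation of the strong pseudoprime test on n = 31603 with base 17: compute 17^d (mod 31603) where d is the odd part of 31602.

n − 1 = 31602 = 2^1 · 15801, so s = 1 and d = 15801.
Repeated squaring mod 31603: 17^1 ≡ 17, 17^2 ≡ 289, 17^4 ≡ 20315, 17^8 ≡ 27251, 17^16 ≡ 9707, 17^32 ≡ 17306, 17^64 ≡ 27608, 17^128 ≡ 510, 17^256 ≡ 7276, 17^512 ≡ 5151, 17^1024 ≡ 17884, 17^2048 ≡ 15096, 17^4096 ≡ 31586, 17^8192 ≡ 289.
15801 = 8192 + 4096 + 2048 + 1024 + 256 + 128 + 32 + 16 + 8 + 1, so 17^15801 ≡ 289·31586·15096·17884·7276·510·17306·9707·27251·17 ≡ 7123 (mod 31603).

7123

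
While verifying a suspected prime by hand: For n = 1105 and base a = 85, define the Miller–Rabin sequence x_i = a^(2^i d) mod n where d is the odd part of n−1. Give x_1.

935

n − 1 = 1104 = 2^4 · 69, so s = 4 and d = 69.
Repeated squaring mod 1105: 85^1 ≡ 85, 85^2 ≡ 595, 85^4 ≡ 425, 85^8 ≡ 510, 85^16 ≡ 425, 85^32 ≡ 510, 85^64 ≡ 425.
69 = 64 + 4 + 1, so 85^69 ≡ 425·425·85 ≡ 255 (mod 1105).
x_0 = 255.
x_1 = 255^2 mod 1105 = 935.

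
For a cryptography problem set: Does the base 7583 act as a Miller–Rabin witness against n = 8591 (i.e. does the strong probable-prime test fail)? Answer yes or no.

no

n − 1 = 8590 = 2^1 · 4295, so s = 1 and d = 4295.
x_0 = 7583^4295 mod 8591 = 1.
x_0 = 1, so 7583 is not a witness.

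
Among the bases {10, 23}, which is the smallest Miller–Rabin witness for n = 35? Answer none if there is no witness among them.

10

n − 1 = 34 = 2^1 · 17, so s = 1 and d = 17.
Base 10: x_0 = 10^17 mod 35 = 5. x_0 ∉ {1, 34} and s = 1, so 10 is a Miller–Rabin witness and 35 is composite.
Base 23: x_0 = 23^17 mod 35 = 18. x_0 ∉ {1, 34} and s = 1, so 23 is a Miller–Rabin witness and 35 is composite.
The smallest witness among the given bases is 10.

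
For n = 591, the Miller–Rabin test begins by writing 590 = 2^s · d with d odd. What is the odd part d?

Halving: 590 → 295; 295 is odd.
So 590 = 2^1 · 295.

295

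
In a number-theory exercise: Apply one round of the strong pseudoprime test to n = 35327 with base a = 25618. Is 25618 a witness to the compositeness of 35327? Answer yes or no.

n − 1 = 35326 = 2^1 · 17663, so s = 1 and d = 17663.
Repeated squaring mod 35327: 25618^1 ≡ 25618, 25618^2 ≡ 12245, 25618^4 ≡ 12237, 25618^8 ≡ 28343, 25618^16 ≡ 24996, 25618^32 ≡ 6694, 25618^64 ≡ 15000, 25618^128 ≡ 2337, 25618^256 ≡ 21211, 25618^512 ≡ 17176, 25618^1024 ≡ 34526, 25618^2048 ≡ 5715, 25618^4096 ≡ 19077, 25618^8192 ≡ 28502, 25618^16384 ≡ 19639.
17663 = 16384 + 1024 + 128 + 64 + 32 + 16 + 8 + 4 + 2 + 1, so 25618^17663 ≡ 19639·34526·2337·15000·6694·24996·28343·12237·12245·25618 ≡ 35326 (mod 35327).
x_0 = 25618^17663 mod 35327 = 35326.
x_0 = 35326 ≡ −1, so 25618 is not a witness.

no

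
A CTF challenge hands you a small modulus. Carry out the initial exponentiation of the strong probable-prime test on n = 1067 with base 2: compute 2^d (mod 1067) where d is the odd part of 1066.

n − 1 = 1066 = 2^1 · 533, so s = 1 and d = 533.
2^533 mod 1067 = 129.

129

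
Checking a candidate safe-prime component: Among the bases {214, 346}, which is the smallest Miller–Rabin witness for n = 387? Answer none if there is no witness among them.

n − 1 = 386 = 2^1 · 193, so s = 1 and d = 193.
Base 214: x_0 = 214^193 mod 387 = 214. x_0 ∉ {1, 386} and s = 1, so 214 is a Miller–Rabin witness and 387 is composite.
Base 346: x_0 = 346^193 mod 387 = 328. x_0 ∉ {1, 386} and s = 1, so 346 is a Miller–Rabin witness and 387 is composite.
The smallest witness among the given bases is 214.

214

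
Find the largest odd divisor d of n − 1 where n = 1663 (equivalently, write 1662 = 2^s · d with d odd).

831

Halving: 1662 → 831; 831 is odd.
So 1662 = 2^1 · 831.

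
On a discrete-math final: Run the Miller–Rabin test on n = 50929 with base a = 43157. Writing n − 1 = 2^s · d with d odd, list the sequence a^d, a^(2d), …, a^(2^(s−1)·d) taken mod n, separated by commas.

1, 1, 1, 1

n − 1 = 50928 = 2^4 · 3183, so s = 4 and d = 3183.
x_0 = 43157^3183 mod 50929 = 1.
x_1 = 1^2 mod 50929 = 1.
x_2 = 1^2 mod 50929 = 1.
x_3 = 1^2 mod 50929 = 1.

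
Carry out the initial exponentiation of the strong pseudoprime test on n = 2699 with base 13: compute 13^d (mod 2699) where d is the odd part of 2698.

2698

n − 1 = 2698 = 2^1 · 1349, so s = 1 and d = 1349.
Repeated squaring mod 2699: 13^1 ≡ 13, 13^2 ≡ 169, 13^4 ≡ 1571, 13^8 ≡ 1155, 13^16 ≡ 719, 13^32 ≡ 1452, 13^64 ≡ 385, 13^128 ≡ 2479, 13^256 ≡ 2517, 13^512 ≡ 736, 13^1024 ≡ 1896.
1349 = 1024 + 256 + 64 + 4 + 1, so 13^1349 ≡ 1896·2517·385·1571·13 ≡ 2698 (mod 2699).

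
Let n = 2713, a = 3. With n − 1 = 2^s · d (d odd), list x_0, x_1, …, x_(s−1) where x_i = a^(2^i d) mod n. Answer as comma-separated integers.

n − 1 = 2712 = 2^3 · 339, so s = 3 and d = 339.
x_0 = 3^339 mod 2713 = 1826.
x_1 = 1826^2 mod 2713 = 2712.
x_2 = 2712^2 mod 2713 = 1.

1826, 2712, 1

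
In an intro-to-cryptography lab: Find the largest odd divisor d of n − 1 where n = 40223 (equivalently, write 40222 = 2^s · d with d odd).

20111

Halving: 40222 → 20111; 20111 is odd.
So 40222 = 2^1 · 20111.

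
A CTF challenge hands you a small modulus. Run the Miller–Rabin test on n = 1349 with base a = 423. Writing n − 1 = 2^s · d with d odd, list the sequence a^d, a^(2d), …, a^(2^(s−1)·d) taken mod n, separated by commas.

n − 1 = 1348 = 2^2 · 337, so s = 2 and d = 337.
x_0 = 423^337 mod 1349 = 777.
x_1 = 777^2 mod 1349 = 726.

777, 726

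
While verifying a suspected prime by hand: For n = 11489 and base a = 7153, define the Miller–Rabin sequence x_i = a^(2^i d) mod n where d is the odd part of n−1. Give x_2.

n − 1 = 11488 = 2^5 · 359, so s = 5 and d = 359.
x_0 = 7153^359 mod 11489 = 11001.
x_1 = 11001^2 mod 11489 = 8364.
x_2 = 8364^2 mod 11489 = 11464.

11464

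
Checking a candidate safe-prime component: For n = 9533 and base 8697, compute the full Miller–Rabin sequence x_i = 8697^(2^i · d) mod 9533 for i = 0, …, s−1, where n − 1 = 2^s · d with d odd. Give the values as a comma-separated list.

1, 1

n − 1 = 9532 = 2^2 · 2383, so s = 2 and d = 2383.
x_0 = 8697^2383 mod 9533 = 1.
x_1 = 1^2 mod 9533 = 1.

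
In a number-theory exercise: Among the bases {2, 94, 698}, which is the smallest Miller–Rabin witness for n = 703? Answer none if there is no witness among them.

2

n − 1 = 702 = 2^1 · 351, so s = 1 and d = 351.
Base 2: x_0 = 2^351 mod 703 = 265. x_0 ∉ {1, 702} and s = 1, so 2 is a Miller–Rabin witness and 703 is composite.
Base 94: x_0 = 94^351 mod 703 = 265. x_0 ∉ {1, 702} and s = 1, so 94 is a Miller–Rabin witness and 703 is composite.
Base 698: x_0 = 698^351 mod 703 = 265. x_0 ∉ {1, 702} and s = 1, so 698 is a Miller–Rabin witness and 703 is composite.
The smallest witness among the given bases is 2.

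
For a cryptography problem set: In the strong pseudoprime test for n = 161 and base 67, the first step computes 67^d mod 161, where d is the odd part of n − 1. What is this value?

37

n − 1 = 160 = 2^5 · 5, so s = 5 and d = 5.
67^5 mod 161 = 37.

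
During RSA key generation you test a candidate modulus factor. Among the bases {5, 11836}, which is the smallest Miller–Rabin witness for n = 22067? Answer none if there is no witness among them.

none

n − 1 = 22066 = 2^1 · 11033, so s = 1 and d = 11033.
Base 5: x_0 = 5^11033 mod 22067 = 22066. x_0 = 22066 ≡ −1, so 5 is not a witness.
Base 11836: x_0 = 11836^11033 mod 22067 = 22066. x_0 = 22066 ≡ −1, so 11836 is not a witness.
No listed base is a witness for 22067.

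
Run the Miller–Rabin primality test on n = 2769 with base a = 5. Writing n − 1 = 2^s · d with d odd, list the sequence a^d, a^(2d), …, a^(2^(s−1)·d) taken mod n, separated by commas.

551, 1780, 664, 625

n − 1 = 2768 = 2^4 · 173, so s = 4 and d = 173.
x_0 = 5^173 mod 2769 = 551.
x_1 = 551^2 mod 2769 = 1780.
x_2 = 1780^2 mod 2769 = 664.
x_3 = 664^2 mod 2769 = 625.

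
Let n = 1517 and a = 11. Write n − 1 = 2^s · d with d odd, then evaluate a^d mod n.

n − 1 = 1516 = 2^2 · 379, so s = 2 and d = 379.
Repeated squaring mod 1517: 11^1 ≡ 11, 11^2 ≡ 121, 11^4 ≡ 988, 11^8 ≡ 713, 11^16 ≡ 174, 11^32 ≡ 1453, 11^64 ≡ 1062, 11^128 ≡ 713, 11^256 ≡ 174.
379 = 256 + 64 + 32 + 16 + 8 + 2 + 1, so 11^379 ≡ 174·1062·1453·174·713·121·11 ≡ 1010 (mod 1517).

1010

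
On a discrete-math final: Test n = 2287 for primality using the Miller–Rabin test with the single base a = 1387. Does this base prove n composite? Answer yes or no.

n − 1 = 2286 = 2^1 · 1143, so s = 1 and d = 1143.
x_0 = 1387^1143 mod 2287 = 2286.
x_0 = 2286 ≡ −1, so 1387 is not a witness.

no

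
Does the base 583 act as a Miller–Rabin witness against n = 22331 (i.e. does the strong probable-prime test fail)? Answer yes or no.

yes

n − 1 = 22330 = 2^1 · 11165, so s = 1 and d = 11165.
x_0 = 583^11165 mod 22331 = 8918.
x_0 ∉ {1, 22330} and s = 1, so 583 is a Miller–Rabin witness and 22331 is composite.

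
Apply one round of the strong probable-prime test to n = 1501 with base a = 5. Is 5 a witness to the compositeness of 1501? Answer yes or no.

n − 1 = 1500 = 2^2 · 375, so s = 2 and d = 375.
x_0 = 5^375 mod 1501 = 729.
x_0 is neither 1 nor 1500, so continue squaring.
x_1 = 729^2 mod 1501 = 87.
Reached i = s−1 = 1 without hitting −1: 5 is a Miller–Rabin witness and 1501 is composite.

yes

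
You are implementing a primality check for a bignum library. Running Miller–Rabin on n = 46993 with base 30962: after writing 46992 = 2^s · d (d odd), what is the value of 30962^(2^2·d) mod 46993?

46992

n − 1 = 46992 = 2^4 · 2937, so s = 4 and d = 2937.
x_0 = 30962^2937 mod 46993 = 5045.
x_1 = 5045^2 mod 46993 = 28812.
x_2 = 28812^2 mod 46993 = 46992.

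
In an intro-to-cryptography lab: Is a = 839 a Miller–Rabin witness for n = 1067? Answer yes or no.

yes

n − 1 = 1066 = 2^1 · 533, so s = 1 and d = 533.
By repeated squaring, 839^533 ≡ 236 (mod 1067).
x_0 = 839^533 mod 1067 = 236.
x_0 ∉ {1, 1066} and s = 1, so 839 is a Miller–Rabin witness and 1067 is composite.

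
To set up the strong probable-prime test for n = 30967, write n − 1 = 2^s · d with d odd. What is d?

Halving: 30966 → 15483; 15483 is odd.
So 30966 = 2^1 · 15483.

15483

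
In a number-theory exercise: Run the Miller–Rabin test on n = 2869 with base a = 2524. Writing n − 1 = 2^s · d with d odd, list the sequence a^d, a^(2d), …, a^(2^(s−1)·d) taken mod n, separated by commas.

n − 1 = 2868 = 2^2 · 717, so s = 2 and d = 717.
x_0 = 2524^717 mod 2869 = 26.
x_1 = 26^2 mod 2869 = 676.

26, 676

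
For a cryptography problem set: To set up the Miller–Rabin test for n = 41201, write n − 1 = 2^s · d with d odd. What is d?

2575

Halving: 41200 → 20600 → 10300 → 5150 → 2575; 2575 is odd.
So 41200 = 2^4 · 2575.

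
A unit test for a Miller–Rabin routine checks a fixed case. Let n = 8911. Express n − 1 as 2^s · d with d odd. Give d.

Halving: 8910 → 4455; 4455 is odd.
So 8910 = 2^1 · 4455.

4455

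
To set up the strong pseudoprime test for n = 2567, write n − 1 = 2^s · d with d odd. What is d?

1283

Halving: 2566 → 1283; 1283 is odd.
So 2566 = 2^1 · 1283.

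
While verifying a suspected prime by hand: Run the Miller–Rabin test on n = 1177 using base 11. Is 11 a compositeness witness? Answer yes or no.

yes

n − 1 = 1176 = 2^3 · 147, so s = 3 and d = 147.
Repeated squaring mod 1177: 11^1 ≡ 11, 11^2 ≡ 121, 11^4 ≡ 517, 11^8 ≡ 110, 11^16 ≡ 330, 11^32 ≡ 616, 11^64 ≡ 462, 11^128 ≡ 407.
147 = 128 + 16 + 2 + 1, so 11^147 ≡ 407·330·121·11 ≡ 319 (mod 1177).
x_0 = 11^147 mod 1177 = 319.
x_0 is neither 1 nor 1176, so continue squaring.
x_1 = 319^2 mod 1177 = 539.
x_2 = 539^2 mod 1177 = 979.
Reached i = s−1 = 2 without hitting −1: 11 is a Miller–Rabin witness and 1177 is composite.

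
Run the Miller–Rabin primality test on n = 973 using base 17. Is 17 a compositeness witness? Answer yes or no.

yes

n − 1 = 972 = 2^2 · 243, so s = 2 and d = 243.
x_0 = 17^243 mod 973 = 62.
x_0 is neither 1 nor 972, so continue squaring.
x_1 = 62^2 mod 973 = 925.
Reached i = s−1 = 1 without hitting −1: 17 is a Miller–Rabin witness and 973 is composite.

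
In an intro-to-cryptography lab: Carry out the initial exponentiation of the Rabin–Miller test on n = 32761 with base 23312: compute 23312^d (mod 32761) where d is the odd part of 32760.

n − 1 = 32760 = 2^3 · 4095, so s = 3 and d = 4095.
Repeated squaring mod 32761: 23312^1 ≡ 23312, 23312^2 ≡ 9876, 23312^4 ≡ 5879, 23312^8 ≡ 32547, 23312^16 ≡ 13035, 23312^32 ≡ 12679, 23312^64 ≡ 31575, 23312^128 ≡ 30634, 23312^256 ≡ 3111, 23312^512 ≡ 13826, 23312^1024 ≡ 30602, 23312^2048 ≡ 9219.
4095 = 2048 + 1024 + 512 + 256 + 128 + 64 + 32 + 16 + 8 + 4 + 2 + 1, so 23312^4095 ≡ 9219·30602·13826·3111·30634·31575·12679·13035·32547·5879·9876·23312 ≡ 11042 (mod 32761).

11042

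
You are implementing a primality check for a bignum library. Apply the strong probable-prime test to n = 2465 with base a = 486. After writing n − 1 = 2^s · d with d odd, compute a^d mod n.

n − 1 = 2464 = 2^5 · 77, so s = 5 and d = 77.
Repeated squaring mod 2465: 486^1 ≡ 486, 486^2 ≡ 2021, 486^4 ≡ 2401, 486^8 ≡ 1631, 486^16 ≡ 426, 486^32 ≡ 1531, 486^64 ≡ 2211.
77 = 64 + 8 + 4 + 1, so 486^77 ≡ 2211·1631·2401·486 ≡ 521 (mod 2465).

521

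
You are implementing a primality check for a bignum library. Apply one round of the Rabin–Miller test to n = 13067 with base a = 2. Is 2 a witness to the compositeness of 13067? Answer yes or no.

n − 1 = 13066 = 2^1 · 6533, so s = 1 and d = 6533.
Repeated squaring mod 13067: 2^1 ≡ 2, 2^2 ≡ 4, 2^4 ≡ 16, 2^8 ≡ 256, 2^16 ≡ 201, 2^32 ≡ 1200, 2^64 ≡ 2630, 2^128 ≡ 4457, 2^256 ≡ 3009, 2^512 ≡ 11717, 2^1024 ≡ 6187, 2^2048 ≡ 5726, 2^4096 ≡ 1973.
6533 = 4096 + 2048 + 256 + 128 + 4 + 1, so 2^6533 ≡ 1973·5726·3009·4457·16·2 ≡ 8724 (mod 13067).
x_0 = 2^6533 mod 13067 = 8724.
x_0 ∉ {1, 13066} and s = 1, so 2 is a Miller–Rabin witness and 13067 is composite.

yes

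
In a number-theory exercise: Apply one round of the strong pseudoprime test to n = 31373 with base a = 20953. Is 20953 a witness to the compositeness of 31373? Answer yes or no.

n − 1 = 31372 = 2^2 · 7843, so s = 2 and d = 7843.
x_0 = 20953^7843 mod 31373 = 9040.
x_0 is neither 1 nor 31372, so continue squaring.
x_1 = 9040^2 mod 31373 = 26308.
Reached i = s−1 = 1 without hitting −1: 20953 is a Miller–Rabin witness and 31373 is composite.

yes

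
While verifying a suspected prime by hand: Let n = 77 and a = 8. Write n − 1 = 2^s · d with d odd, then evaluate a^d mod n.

29

n − 1 = 76 = 2^2 · 19, so s = 2 and d = 19.
8^19 mod 77 = 29.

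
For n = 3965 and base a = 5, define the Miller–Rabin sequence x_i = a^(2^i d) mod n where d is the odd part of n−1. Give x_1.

25

n − 1 = 3964 = 2^2 · 991, so s = 2 and d = 991.
Repeated squaring mod 3965: 5^1 ≡ 5, 5^2 ≡ 25, 5^4 ≡ 625, 5^8 ≡ 2055, 5^16 ≡ 300, 5^32 ≡ 2770, 5^64 ≡ 625, 5^128 ≡ 2055, 5^256 ≡ 300, 5^512 ≡ 2770.
991 = 512 + 256 + 128 + 64 + 16 + 8 + 4 + 2 + 1, so 5^991 ≡ 2770·300·2055·625·300·2055·625·25·5 ≡ 2140 (mod 3965).
x_0 = 2140.
x_1 = 2140^2 mod 3965 = 25.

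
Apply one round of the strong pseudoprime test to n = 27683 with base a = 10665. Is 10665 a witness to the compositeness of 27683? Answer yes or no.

n − 1 = 27682 = 2^1 · 13841, so s = 1 and d = 13841.
x_0 = 10665^13841 mod 27683 = 4310.
x_0 ∉ {1, 27682} and s = 1, so 10665 is a Miller–Rabin witness and 27683 is composite.

yes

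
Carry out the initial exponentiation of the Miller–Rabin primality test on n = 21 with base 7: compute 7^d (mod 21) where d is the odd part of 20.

7

n − 1 = 20 = 2^2 · 5, so s = 2 and d = 5.
7^5 mod 21 = 7.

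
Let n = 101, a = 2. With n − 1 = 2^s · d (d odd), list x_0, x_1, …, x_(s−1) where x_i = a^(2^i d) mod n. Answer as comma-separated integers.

10, 100

n − 1 = 100 = 2^2 · 25, so s = 2 and d = 25.
x_0 = 2^25 mod 101 = 10.
x_1 = 10^2 mod 101 = 100.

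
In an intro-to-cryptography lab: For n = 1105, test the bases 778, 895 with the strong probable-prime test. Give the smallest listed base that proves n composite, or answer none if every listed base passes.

895

n − 1 = 1104 = 2^4 · 69, so s = 4 and d = 69.
Base 778: x_0 = 778^69 mod 1105 = 268. x_0 is neither 1 nor 1104, so continue squaring. x_1 = 268^2 mod 1105 = 1104. x_1 ≡ −1, so 778 is not a witness.
Base 895: x_0 = 895^69 mod 1105 = 775. x_0 is neither 1 nor 1104, so continue squaring. x_1 = 775^2 mod 1105 = 610. x_2 = 610^2 mod 1105 = 820. x_3 = 820^2 mod 1105 = 560. Reached i = s−1 = 3 without hitting −1: 895 is a Miller–Rabin witness and 1105 is composite.
The smallest witness among the given bases is 895.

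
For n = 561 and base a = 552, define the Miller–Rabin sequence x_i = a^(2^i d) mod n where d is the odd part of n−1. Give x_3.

n − 1 = 560 = 2^4 · 35, so s = 4 and d = 35.
x_0 = 552^35 mod 561 = 87.
x_1 = 87^2 mod 561 = 276.
x_2 = 276^2 mod 561 = 441.
x_3 = 441^2 mod 561 = 375.

375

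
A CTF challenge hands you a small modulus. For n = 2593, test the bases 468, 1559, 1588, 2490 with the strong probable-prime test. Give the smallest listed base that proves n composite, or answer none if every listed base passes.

n − 1 = 2592 = 2^5 · 81, so s = 5 and d = 81.
Base 468: x_0 = 468^81 mod 2593 = 1556. x_0 is neither 1 nor 2592, so continue squaring. x_1 = 1556^2 mod 2593 = 1867. x_2 = 1867^2 mod 2593 = 697. x_3 = 697^2 mod 2593 = 918. x_4 = 918^2 mod 2593 = 2592. x_4 ≡ −1, so 468 is not a witness.
Base 1559: x_0 = 1559^81 mod 2593 = 1037. x_0 is neither 1 nor 2592, so continue squaring. x_1 = 1037^2 mod 2593 = 1867. x_2 = 1867^2 mod 2593 = 697. x_3 = 697^2 mod 2593 = 918. x_4 = 918^2 mod 2593 = 2592. x_4 ≡ −1, so 1559 is not a witness.
Base 1588: x_0 = 1588^81 mod 2593 = 658. x_0 is neither 1 nor 2592, so continue squaring. x_1 = 658^2 mod 2593 = 2526. x_2 = 2526^2 mod 2593 = 1896. x_3 = 1896^2 mod 2593 = 918. x_4 = 918^2 mod 2593 = 2592. x_4 ≡ −1, so 1588 is not a witness.
Base 2490: x_0 = 2490^81 mod 2593 = 67. x_0 is neither 1 nor 2592, so continue squaring. x_1 = 67^2 mod 2593 = 1896. x_2 = 1896^2 mod 2593 = 918. x_3 = 918^2 mod 2593 = 2592. x_3 ≡ −1, so 2490 is not a witness.
No listed base is a witness for 2593.

none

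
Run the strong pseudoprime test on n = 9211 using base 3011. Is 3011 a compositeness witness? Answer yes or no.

n − 1 = 9210 = 2^1 · 4605, so s = 1 and d = 4605.
x_0 = 3011^4605 mod 9211 = 8297.
x_0 ∉ {1, 9210} and s = 1, so 3011 is a Miller–Rabin witness and 9211 is composite.

yes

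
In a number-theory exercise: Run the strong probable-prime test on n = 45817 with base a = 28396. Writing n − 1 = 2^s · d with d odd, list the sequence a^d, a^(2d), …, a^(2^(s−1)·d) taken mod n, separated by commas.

n − 1 = 45816 = 2^3 · 5727, so s = 3 and d = 5727.
x_0 = 28396^5727 mod 45817 = 5039.
x_1 = 5039^2 mod 45817 = 8903.
x_2 = 8903^2 mod 45817 = 45816.

5039, 8903, 45816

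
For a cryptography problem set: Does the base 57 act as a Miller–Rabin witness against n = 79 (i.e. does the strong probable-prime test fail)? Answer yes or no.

no

n − 1 = 78 = 2^1 · 39, so s = 1 and d = 39.
x_0 = 57^39 mod 79 = 78.
x_0 = 78 ≡ −1, so 57 is not a witness.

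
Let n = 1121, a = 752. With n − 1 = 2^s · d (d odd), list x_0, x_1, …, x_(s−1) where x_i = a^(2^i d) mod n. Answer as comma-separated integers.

n − 1 = 1120 = 2^5 · 35, so s = 5 and d = 35.
x_0 = 752^35 mod 1121 = 387.
x_1 = 387^2 mod 1121 = 676.
x_2 = 676^2 mod 1121 = 729.
x_3 = 729^2 mod 1121 = 87.
x_4 = 87^2 mod 1121 = 843.

387, 676, 729, 87, 843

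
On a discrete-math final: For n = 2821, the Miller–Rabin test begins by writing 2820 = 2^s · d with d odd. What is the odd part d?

705

Halving: 2820 → 1410 → 705; 705 is odd.
So 2820 = 2^2 · 705.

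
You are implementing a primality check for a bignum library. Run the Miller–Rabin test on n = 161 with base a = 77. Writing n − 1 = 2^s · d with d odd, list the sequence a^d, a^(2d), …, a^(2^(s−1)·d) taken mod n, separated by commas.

n − 1 = 160 = 2^5 · 5, so s = 5 and d = 5.
x_0 = 77^5 mod 161 = 154.
x_1 = 154^2 mod 161 = 49.
x_2 = 49^2 mod 161 = 147.
x_3 = 147^2 mod 161 = 35.
x_4 = 35^2 mod 161 = 98.

154, 49, 147, 35, 98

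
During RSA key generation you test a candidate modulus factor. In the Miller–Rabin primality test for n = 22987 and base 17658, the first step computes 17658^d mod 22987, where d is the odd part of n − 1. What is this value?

n − 1 = 22986 = 2^1 · 11493, so s = 1 and d = 11493.
17658^11493 mod 22987 = 1266.

1266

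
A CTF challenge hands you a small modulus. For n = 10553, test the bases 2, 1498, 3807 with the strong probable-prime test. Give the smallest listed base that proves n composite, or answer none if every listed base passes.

n − 1 = 10552 = 2^3 · 1319, so s = 3 and d = 1319.
Base 2: x_0 = 2^1319 mod 10553 = 2410. x_0 is neither 1 nor 10552, so continue squaring. x_1 = 2410^2 mod 10553 = 3950. x_2 = 3950^2 mod 10553 = 5166. Reached i = s−1 = 2 without hitting −1: 2 is a Miller–Rabin witness and 10553 is composite.
Base 1498: x_0 = 1498^1319 mod 10553 = 70. x_0 is neither 1 nor 10552, so continue squaring. x_1 = 70^2 mod 10553 = 4900. x_2 = 4900^2 mod 10553 = 1925. Reached i = s−1 = 2 without hitting −1: 1498 is a Miller–Rabin witness and 10553 is composite.
Base 3807: x_0 = 3807^1319 mod 10553 = 693. x_0 is neither 1 nor 10552, so continue squaring. x_1 = 693^2 mod 10553 = 5364. x_2 = 5364^2 mod 10553 = 5018. Reached i = s−1 = 2 without hitting −1: 3807 is a Miller–Rabin witness and 10553 is composite.
The smallest witness among the given bases is 2.

2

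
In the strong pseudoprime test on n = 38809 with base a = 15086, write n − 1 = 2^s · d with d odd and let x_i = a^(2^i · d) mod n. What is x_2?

16943

n − 1 = 38808 = 2^3 · 4851, so s = 3 and d = 4851.
Repeated squaring mod 38809: 15086^1 ≡ 15086, 15086^2 ≡ 11420, 15086^4 ≡ 18160, 15086^8 ≡ 25527, 15086^16 ≡ 24619, 15086^32 ≡ 15008, 15086^64 ≡ 31437, 15086^128 ≡ 13784, 15086^256 ≡ 28601, 15086^512 ≡ 1099, 15086^1024 ≡ 4722, 15086^2048 ≡ 20918, 15086^4096 ≡ 30058.
4851 = 4096 + 512 + 128 + 64 + 32 + 16 + 2 + 1, so 15086^4851 ≡ 30058·1099·13784·31437·15008·24619·11420·15086 ≡ 23641 (mod 38809).
x_0 = 23641.
x_1 = 23641^2 mod 38809 = 8472.
x_2 = 8472^2 mod 38809 = 16943.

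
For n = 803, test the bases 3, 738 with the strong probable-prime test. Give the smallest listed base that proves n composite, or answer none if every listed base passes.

3

n − 1 = 802 = 2^1 · 401, so s = 1 and d = 401.
Base 3: x_0 = 3^401 mod 803 = 608. x_0 ∉ {1, 802} and s = 1, so 3 is a Miller–Rabin witness and 803 is composite.
Base 738: x_0 = 738^401 mod 803 = 210. x_0 ∉ {1, 802} and s = 1, so 738 is a Miller–Rabin witness and 803 is composite.
The smallest witness among the given bases is 3.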